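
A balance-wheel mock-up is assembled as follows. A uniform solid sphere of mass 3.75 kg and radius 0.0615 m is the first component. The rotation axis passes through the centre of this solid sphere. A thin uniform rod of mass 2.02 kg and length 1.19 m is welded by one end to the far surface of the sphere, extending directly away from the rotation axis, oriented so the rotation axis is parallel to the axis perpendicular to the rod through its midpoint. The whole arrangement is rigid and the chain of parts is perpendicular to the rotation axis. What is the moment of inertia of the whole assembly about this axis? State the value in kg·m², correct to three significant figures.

1.11

Solid sphere: I_cm = (2/5)MR² = (2/5)(3.75)(0.0615)² = 0.0056734 kg·m²; axis through the centre, so I = 0.0056734 kg·m².
Thin rod: I_cm = (1/12)ML² = (1/12)(2.02)(1.19)² = 0.23838 kg·m²; centre at d = 0.0615 + 0.595 = 0.6565 m, so the parallel axis theorem gives I = 0.23838 + (2.02)(0.6565)² = 1.109 kg·m².
Total I = 0.0056734 + 1.109 = 1.1147 kg·m².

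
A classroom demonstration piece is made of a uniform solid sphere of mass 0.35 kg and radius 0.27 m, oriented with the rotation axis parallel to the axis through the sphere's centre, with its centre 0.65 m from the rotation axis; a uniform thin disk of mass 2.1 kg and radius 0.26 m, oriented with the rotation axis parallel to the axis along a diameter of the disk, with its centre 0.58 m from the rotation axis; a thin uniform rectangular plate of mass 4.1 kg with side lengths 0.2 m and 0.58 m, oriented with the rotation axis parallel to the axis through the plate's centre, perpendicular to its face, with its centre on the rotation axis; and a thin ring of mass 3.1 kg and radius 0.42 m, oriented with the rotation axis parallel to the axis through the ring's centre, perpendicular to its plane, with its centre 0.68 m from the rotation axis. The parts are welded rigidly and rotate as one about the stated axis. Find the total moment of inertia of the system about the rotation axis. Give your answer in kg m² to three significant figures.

3.01

Solid sphere: I_cm = (2/5)MR² = (2/5)(0.35)(0.27)² = 0.010206 kg m²; centre at d = 0.65 m, so I = I_cm + Md² gives I = 0.010206 + (0.35)(0.65)² = 0.15808 kg m².
Thin disk: I_cm = (1/4)MR² = (1/4)(2.1)(0.26)² = 0.03549 kg m²; centre at d = 0.58 m, so I = I_cm + Md² gives I = 0.03549 + (2.1)(0.58)² = 0.74193 kg m².
Rectangular plate: I_cm = (1/12)M(a²+b²) = (1/12)(4.1)[(0.2)² + (0.58)²] = 0.1286 kg m²; axis through the centre, so I = 0.1286 kg m².
Thin ring: I_cm = MR² = (3.1)(0.42)² = 0.54684 kg m²; centre at d = 0.68 m, so I = I_cm + Md² gives I = 0.54684 + (3.1)(0.68)² = 1.9803 kg m².
Total I = 0.15808 + 0.74193 + 0.1286 + 1.9803 = 3.0089 kg m².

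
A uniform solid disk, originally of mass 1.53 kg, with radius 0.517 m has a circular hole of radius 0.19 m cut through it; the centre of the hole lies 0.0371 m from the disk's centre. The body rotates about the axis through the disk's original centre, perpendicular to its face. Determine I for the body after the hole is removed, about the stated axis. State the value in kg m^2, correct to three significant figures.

0.200

Unpierced body about its centre: I₀ = (1/2)MR² = (1/2)(1.53)(0.517)² = 0.20448 kg m^2.
The removed disk has mass m = M·(r/R)² = (1.53)(0.19/0.517)² = 0.20664 kg (same uniform areal density).
Its moment of inertia about the rotation axis (parallel-axis theorem): I_hole = (1/2)mr² + md² = (1/2)(0.20664)(0.19)² + (0.20664)(0.0371)² = 0.0040143 kg m^2.
Treating the hole as negative mass, I = I₀ − I_hole = 0.20448 − 0.0040143 = 0.20046 kg m^2.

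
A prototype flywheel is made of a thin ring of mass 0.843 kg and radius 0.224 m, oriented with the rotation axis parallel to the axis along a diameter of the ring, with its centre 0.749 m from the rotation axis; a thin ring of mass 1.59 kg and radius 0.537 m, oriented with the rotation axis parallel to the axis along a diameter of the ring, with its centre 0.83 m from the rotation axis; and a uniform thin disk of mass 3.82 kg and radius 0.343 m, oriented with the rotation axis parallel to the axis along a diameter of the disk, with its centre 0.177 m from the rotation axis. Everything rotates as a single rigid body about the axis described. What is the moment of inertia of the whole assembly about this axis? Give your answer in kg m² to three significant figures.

2.05

Thin ring: I_cm = (1/2)MR² = (1/2)(0.843)(0.224)² = 0.021149 kg m²; centre at d = 0.749 m, so I = I_cm + Md² gives I = 0.021149 + (0.843)(0.749)² = 0.49407 kg m².
Thin ring: I_cm = (1/2)MR² = (1/2)(1.59)(0.537)² = 0.22925 kg m²; centre at d = 0.83 m, so I = I_cm + Md² gives I = 0.22925 + (1.59)(0.83)² = 1.3246 kg m².
Thin disk: I_cm = (1/4)MR² = (1/4)(3.82)(0.343)² = 0.11235 kg m²; centre at d = 0.177 m, so I = I_cm + Md² gives I = 0.11235 + (3.82)(0.177)² = 0.23203 kg m².
Total I = 0.49407 + 1.3246 + 0.23203 = 2.0507 kg m².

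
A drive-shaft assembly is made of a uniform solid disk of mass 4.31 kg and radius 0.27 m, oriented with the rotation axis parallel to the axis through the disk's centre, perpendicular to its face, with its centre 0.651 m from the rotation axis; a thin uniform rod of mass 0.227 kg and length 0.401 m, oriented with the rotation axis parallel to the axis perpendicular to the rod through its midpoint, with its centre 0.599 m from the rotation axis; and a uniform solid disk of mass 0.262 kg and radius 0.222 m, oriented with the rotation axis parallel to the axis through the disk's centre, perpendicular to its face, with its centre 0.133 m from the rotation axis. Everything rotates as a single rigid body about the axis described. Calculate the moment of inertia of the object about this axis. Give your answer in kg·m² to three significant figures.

Solid disk: I_cm = (1/2)MR² = (1/2)(4.31)(0.27)² = 0.1571 kg·m²; centre at d = 0.651 m, so the parallel axis theorem gives I = 0.1571 + (4.31)(0.651)² = 1.9837 kg·m².
Thin rod: I_cm = (1/12)ML² = (1/12)(0.227)(0.401)² = 0.0030418 kg·m²; centre at d = 0.599 m, so the parallel axis theorem gives I = 0.0030418 + (0.227)(0.599)² = 0.08449 kg·m².
Solid disk: I_cm = (1/2)MR² = (1/2)(0.262)(0.222)² = 0.0064562 kg·m²; centre at d = 0.133 m, so the parallel axis theorem gives I = 0.0064562 + (0.262)(0.133)² = 0.011091 kg·m².
Total I = 1.9837 + 0.08449 + 0.011091 = 2.0793 kg·m².

2.08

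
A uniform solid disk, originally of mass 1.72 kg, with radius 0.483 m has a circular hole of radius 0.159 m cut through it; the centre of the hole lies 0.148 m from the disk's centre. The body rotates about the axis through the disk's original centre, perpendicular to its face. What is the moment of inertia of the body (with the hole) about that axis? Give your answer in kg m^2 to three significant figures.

0.194

Unpierced body about its centre: I₀ = (1/2)MR² = (1/2)(1.72)(0.483)² = 0.20063 kg m^2.
The removed disk has mass m = M·(r/R)² = (1.72)(0.159/0.483)² = 0.18639 kg (same uniform areal density).
Its moment of inertia about the rotation axis (parallel-axis theorem): I_hole = (1/2)mr² + md² = (1/2)(0.18639)(0.159)² + (0.18639)(0.148)² = 0.0064388 kg m^2.
Treating the hole as negative mass, I = I₀ − I_hole = 0.20063 − 0.0064388 = 0.19419 kg m^2.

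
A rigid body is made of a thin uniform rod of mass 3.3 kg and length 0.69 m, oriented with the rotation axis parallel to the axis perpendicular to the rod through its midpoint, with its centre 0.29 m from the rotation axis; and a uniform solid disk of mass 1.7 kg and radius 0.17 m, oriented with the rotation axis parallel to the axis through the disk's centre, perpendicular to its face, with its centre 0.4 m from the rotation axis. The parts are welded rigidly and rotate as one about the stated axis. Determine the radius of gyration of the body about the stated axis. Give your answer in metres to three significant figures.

Thin rod: I_cm = (1/12)ML² = (1/12)(3.3)(0.69)² = 0.13093 kg m²; centre at d = 0.29 m, so I = I_cm + Md² gives I = 0.13093 + (3.3)(0.29)² = 0.40846 kg m².
Solid disk: I_cm = (1/2)MR² = (1/2)(1.7)(0.17)² = 0.024565 kg m²; centre at d = 0.4 m, so I = I_cm + Md² gives I = 0.024565 + (1.7)(0.4)² = 0.29657 kg m².
Total I = 0.70502 kg m²; total mass M = 5 kg.
k = √(I/M) = √(0.70502/5) = 0.37551 m.

0.376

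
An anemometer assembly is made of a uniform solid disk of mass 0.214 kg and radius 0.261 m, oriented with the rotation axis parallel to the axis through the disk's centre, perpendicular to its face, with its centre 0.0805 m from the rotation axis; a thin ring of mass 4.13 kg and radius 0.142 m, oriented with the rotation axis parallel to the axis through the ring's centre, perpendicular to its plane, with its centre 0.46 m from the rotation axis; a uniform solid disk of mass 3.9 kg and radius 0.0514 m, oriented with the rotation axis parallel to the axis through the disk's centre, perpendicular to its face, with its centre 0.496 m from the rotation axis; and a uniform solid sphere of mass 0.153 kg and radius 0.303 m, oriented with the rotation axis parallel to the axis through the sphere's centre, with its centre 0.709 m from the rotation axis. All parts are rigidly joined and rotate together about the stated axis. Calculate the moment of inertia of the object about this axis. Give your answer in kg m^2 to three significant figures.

Solid disk: I_cm = (1/2)MR² = (1/2)(0.214)(0.261)² = 0.0072889 kg m^2; centre at d = 0.0805 m, so I = I_cm + Md² gives I = 0.0072889 + (0.214)(0.0805)² = 0.0086757 kg m^2.
Thin ring: I_cm = MR² = (4.13)(0.142)² = 0.083277 kg m^2; centre at d = 0.46 m, so I = I_cm + Md² gives I = 0.083277 + (4.13)(0.46)² = 0.95719 kg m^2.
Solid disk: I_cm = (1/2)MR² = (1/2)(3.9)(0.0514)² = 0.0051518 kg m^2; centre at d = 0.496 m, so I = I_cm + Md² gives I = 0.0051518 + (3.9)(0.496)² = 0.96461 kg m^2.
Solid sphere: I_cm = (2/5)MR² = (2/5)(0.153)(0.303)² = 0.0056187 kg m^2; centre at d = 0.709 m, so I = I_cm + Md² gives I = 0.0056187 + (0.153)(0.709)² = 0.082529 kg m^2.
Total I = 0.0086757 + 0.95719 + 0.96461 + 0.082529 = 2.013 kg m^2.

2.01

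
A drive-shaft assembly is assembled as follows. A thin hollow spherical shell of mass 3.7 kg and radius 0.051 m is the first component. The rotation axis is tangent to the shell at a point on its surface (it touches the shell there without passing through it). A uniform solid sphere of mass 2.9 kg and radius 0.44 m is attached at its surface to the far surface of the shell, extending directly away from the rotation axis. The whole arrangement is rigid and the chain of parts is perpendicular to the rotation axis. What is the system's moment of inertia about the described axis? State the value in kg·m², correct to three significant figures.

1.09

Spherical shell: I_cm = (2/3)MR² = (2/3)(3.7)(0.051)² = 0.0064158 kg·m²; centre at d = 0.051 m, so the parallel axis theorem gives I = 0.0064158 + (3.7)(0.051)² = 0.016039 kg·m².
Solid sphere: I_cm = (2/5)MR² = (2/5)(2.9)(0.44)² = 0.22458 kg·m²; centre at d = 0.051 + 0.051 + 0.44 = 0.542 m, so the parallel axis theorem gives I = 0.22458 + (2.9)(0.542)² = 1.0765 kg·m².
Total I = 0.016039 + 1.0765 = 1.0925 kg·m².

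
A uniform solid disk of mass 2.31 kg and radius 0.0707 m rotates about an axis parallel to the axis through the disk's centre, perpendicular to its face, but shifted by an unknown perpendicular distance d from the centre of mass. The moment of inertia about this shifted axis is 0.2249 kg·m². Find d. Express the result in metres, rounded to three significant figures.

About the centre-of-mass axis, I_cm = (1/2)MR² = (1/2)(2.31)(0.0707)² = 0.0057733 kg·m².
Parallel axis theorem: I = I_cm + Md², so Md² = 0.2249 − 0.0057733 = 0.21913 kg·m².
d = √(0.21913 / 2.31) = 0.30799 m.

0.308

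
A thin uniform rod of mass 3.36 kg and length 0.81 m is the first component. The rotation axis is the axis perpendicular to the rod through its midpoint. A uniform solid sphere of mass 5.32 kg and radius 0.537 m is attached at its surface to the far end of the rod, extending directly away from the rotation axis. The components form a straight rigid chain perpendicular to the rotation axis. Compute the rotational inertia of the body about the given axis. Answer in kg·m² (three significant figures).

5.52

Thin rod: I_cm = (1/12)ML² = (1/12)(3.36)(0.81)² = 0.18371 kg·m²; axis through the centre, so I = 0.18371 kg·m².
Solid sphere: I_cm = (2/5)MR² = (2/5)(5.32)(0.537)² = 0.61365 kg·m²; centre at d = 0.405 + 0.537 = 0.942 m, so the parallel axis theorem gives I = 0.61365 + (5.32)(0.942)² = 5.3344 kg·m².
Total I = 0.18371 + 5.3344 = 5.5181 kg·m².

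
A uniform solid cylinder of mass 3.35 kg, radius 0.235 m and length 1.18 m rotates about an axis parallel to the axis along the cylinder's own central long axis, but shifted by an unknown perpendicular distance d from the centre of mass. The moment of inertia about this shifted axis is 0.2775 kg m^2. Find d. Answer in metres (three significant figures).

0.235

About the centre-of-mass axis, I_cm = (1/2)MR² = (1/2)(3.35)(0.235)² = 0.092502 kg m^2.
Parallel axis theorem: I = I_cm + Md², so Md² = 0.2775 − 0.092502 = 0.185 kg m^2.
d = √(0.185 / 3.35) = 0.235 m.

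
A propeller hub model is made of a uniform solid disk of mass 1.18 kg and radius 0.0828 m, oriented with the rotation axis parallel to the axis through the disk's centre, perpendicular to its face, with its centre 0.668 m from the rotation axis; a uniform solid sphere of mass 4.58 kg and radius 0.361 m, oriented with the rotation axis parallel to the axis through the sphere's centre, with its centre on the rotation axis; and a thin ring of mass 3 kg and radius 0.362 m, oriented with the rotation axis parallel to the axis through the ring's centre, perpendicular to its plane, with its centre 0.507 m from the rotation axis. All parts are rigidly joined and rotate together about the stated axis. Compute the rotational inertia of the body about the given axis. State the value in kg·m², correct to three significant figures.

Solid disk: I_cm = (1/2)MR² = (1/2)(1.18)(0.0828)² = 0.0040449 kg·m²; centre at d = 0.668 m, so I = I_cm + Md² gives I = 0.0040449 + (1.18)(0.668)² = 0.53059 kg·m².
Solid sphere: I_cm = (2/5)MR² = (2/5)(4.58)(0.361)² = 0.23875 kg·m²; axis through the centre, so I = 0.23875 kg·m².
Thin ring: I_cm = MR² = (3)(0.362)² = 0.39313 kg·m²; centre at d = 0.507 m, so I = I_cm + Md² gives I = 0.39313 + (3)(0.507)² = 1.1643 kg·m².
Total I = 0.53059 + 0.23875 + 1.1643 = 1.9336 kg·m².

1.93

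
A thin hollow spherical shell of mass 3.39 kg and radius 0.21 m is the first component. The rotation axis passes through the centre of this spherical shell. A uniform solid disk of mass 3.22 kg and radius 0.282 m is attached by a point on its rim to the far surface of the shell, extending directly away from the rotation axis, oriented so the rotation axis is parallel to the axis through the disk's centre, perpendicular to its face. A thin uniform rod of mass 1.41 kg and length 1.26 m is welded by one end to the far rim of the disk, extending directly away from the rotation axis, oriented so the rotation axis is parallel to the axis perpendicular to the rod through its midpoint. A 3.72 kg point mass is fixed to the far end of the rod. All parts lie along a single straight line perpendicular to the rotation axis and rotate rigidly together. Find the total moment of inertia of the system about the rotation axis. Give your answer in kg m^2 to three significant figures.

Spherical shell: I_cm = (2/3)MR² = (2/3)(3.39)(0.21)² = 0.099666 kg m^2; axis through the centre, so I = 0.099666 kg m^2.
Solid disk: I_cm = (1/2)MR² = (1/2)(3.22)(0.282)² = 0.12803 kg m^2; centre at d = 0.21 + 0.282 = 0.492 m, so the parallel axis theorem gives I = 0.12803 + (3.22)(0.492)² = 0.90748 kg m^2.
Thin rod: I_cm = (1/12)ML² = (1/12)(1.41)(1.26)² = 0.18654 kg m^2; centre at d = 0.21 + 0.282 + 0.282 + 0.63 = 1.404 m, so the parallel axis theorem gives I = 0.18654 + (1.41)(1.404)² = 2.966 kg m^2.
Point mass: I_cm = 0; centre at d = 0.21 + 0.282 + 0.282 + 0.63 + 0.63 = 2.034 m, so the parallel axis theorem gives I = 0 + (3.72)(2.034)² = 15.39 kg m^2.
Total I = 0.099666 + 0.90748 + 2.966 + 15.39 = 19.363 kg m^2.

19.4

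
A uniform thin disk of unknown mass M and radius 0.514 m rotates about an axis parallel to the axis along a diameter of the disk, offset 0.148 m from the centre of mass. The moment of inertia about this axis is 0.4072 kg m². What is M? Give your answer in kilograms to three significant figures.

I = I_cm + Md² = (1/4)MR² + Md² = M·[0.25·(0.514)² + (0.148)²] = M·0.087953.
So M = 0.4072 / 0.087953 = 4.6297 kg.

4.63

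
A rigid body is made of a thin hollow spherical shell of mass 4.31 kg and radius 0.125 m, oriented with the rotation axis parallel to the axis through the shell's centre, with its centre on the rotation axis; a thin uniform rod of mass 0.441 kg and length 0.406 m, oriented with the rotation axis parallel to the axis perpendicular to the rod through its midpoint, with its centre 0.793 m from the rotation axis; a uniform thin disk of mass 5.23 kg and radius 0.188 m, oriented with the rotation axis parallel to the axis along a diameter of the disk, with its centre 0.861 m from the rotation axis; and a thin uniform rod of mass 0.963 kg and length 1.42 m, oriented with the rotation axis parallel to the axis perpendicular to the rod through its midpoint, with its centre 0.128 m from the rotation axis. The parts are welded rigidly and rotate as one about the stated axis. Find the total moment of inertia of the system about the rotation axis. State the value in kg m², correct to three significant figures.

Spherical shell: I_cm = (2/3)MR² = (2/3)(4.31)(0.125)² = 0.044896 kg m²; axis through the centre, so I = 0.044896 kg m².
Thin rod: I_cm = (1/12)ML² = (1/12)(0.441)(0.406)² = 0.0060577 kg m²; centre at d = 0.793 m, so I = I_cm + Md² gives I = 0.0060577 + (0.441)(0.793)² = 0.28338 kg m².
Thin disk: I_cm = (1/4)MR² = (1/4)(5.23)(0.188)² = 0.046212 kg m²; centre at d = 0.861 m, so I = I_cm + Md² gives I = 0.046212 + (5.23)(0.861)² = 3.9233 kg m².
Thin rod: I_cm = (1/12)ML² = (1/12)(0.963)(1.42)² = 0.16182 kg m²; centre at d = 0.128 m, so I = I_cm + Md² gives I = 0.16182 + (0.963)(0.128)² = 0.17759 kg m².
Total I = 0.044896 + 0.28338 + 3.9233 + 0.17759 = 4.4292 kg m².

4.43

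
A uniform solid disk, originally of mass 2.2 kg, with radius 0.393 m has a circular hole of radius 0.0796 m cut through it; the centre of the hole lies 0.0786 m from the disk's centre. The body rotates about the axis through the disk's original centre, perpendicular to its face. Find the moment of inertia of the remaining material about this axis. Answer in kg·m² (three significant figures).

0.169

Unpierced body about its centre: I₀ = (1/2)MR² = (1/2)(2.2)(0.393)² = 0.16989 kg·m².
The removed disk has mass m = M·(r/R)² = (2.2)(0.0796/0.393)² = 0.090253 kg (same uniform areal density).
Its moment of inertia about the rotation axis (parallel-axis theorem): I_hole = (1/2)mr² + md² = (1/2)(0.090253)(0.0796)² + (0.090253)(0.0786)² = 0.00084351 kg·m².
Treating the hole as negative mass, I = I₀ − I_hole = 0.16989 − 0.00084351 = 0.16905 kg·m².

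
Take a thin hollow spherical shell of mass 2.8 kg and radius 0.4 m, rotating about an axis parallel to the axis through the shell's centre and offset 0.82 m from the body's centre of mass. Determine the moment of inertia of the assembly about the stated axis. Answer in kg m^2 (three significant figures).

I_cm = (2/3)MR² = (2/3)(2.8)(0.4)² = 0.29867 kg m^2; centre at d = 0.82 m, so I = I_cm + Md² gives I = 0.29867 + (2.8)(0.82)² = 2.1814 kg m^2.

2.18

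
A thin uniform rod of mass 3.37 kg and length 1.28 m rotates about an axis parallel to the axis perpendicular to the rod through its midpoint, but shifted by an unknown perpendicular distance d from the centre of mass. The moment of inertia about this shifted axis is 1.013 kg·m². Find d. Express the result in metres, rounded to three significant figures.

0.405

About the centre-of-mass axis, I_cm = (1/12)ML² = (1/12)(3.37)(1.28)² = 0.46012 kg·m².
Parallel axis theorem: I = I_cm + Md², so Md² = 1.013 − 0.46012 = 0.55288 kg·m².
d = √(0.55288 / 3.37) = 0.40504 m.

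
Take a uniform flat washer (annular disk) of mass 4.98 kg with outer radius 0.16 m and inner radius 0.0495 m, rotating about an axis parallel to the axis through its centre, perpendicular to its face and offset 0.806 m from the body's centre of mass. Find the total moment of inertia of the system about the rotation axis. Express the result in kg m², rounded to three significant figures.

3.31

I_cm = (1/2)M(R²+r²) = (1/2)(4.98)[(0.16)² + (0.0495)²] = 0.069845 kg m²; centre at d = 0.806 m, so the parallel axis theorem gives I = 0.069845 + (4.98)(0.806)² = 3.305 kg m².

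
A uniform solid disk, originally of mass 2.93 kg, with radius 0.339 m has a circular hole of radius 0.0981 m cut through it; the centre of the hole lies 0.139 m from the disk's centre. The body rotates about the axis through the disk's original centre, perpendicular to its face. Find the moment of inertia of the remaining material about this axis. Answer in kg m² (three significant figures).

Unpierced body about its centre: I₀ = (1/2)MR² = (1/2)(2.93)(0.339)² = 0.16836 kg m².
The removed disk has mass m = M·(r/R)² = (2.93)(0.0981/0.339)² = 0.24536 kg (same uniform areal density).
Its moment of inertia about the rotation axis (parallel-axis theorem): I_hole = (1/2)mr² + md² = (1/2)(0.24536)(0.0981)² + (0.24536)(0.139)² = 0.0059213 kg m².
Treating the hole as negative mass, I = I₀ − I_hole = 0.16836 − 0.0059213 = 0.16244 kg m².

0.162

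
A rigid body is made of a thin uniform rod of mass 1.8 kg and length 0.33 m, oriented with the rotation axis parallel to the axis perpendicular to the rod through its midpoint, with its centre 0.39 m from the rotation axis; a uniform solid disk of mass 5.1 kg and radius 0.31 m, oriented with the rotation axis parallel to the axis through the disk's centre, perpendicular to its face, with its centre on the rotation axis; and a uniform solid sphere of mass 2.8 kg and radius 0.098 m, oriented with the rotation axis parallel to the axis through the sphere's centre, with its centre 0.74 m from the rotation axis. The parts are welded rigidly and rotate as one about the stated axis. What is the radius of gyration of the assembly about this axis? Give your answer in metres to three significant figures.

0.463

Thin rod: I_cm = (1/12)ML² = (1/12)(1.8)(0.33)² = 0.016335 kg·m²; centre at d = 0.39 m, so I = I_cm + Md² gives I = 0.016335 + (1.8)(0.39)² = 0.29012 kg·m².
Solid disk: I_cm = (1/2)MR² = (1/2)(5.1)(0.31)² = 0.24505 kg·m²; axis through the centre, so I = 0.24505 kg·m².
Solid sphere: I_cm = (2/5)MR² = (2/5)(2.8)(0.098)² = 0.010756 kg·m²; centre at d = 0.74 m, so I = I_cm + Md² gives I = 0.010756 + (2.8)(0.74)² = 1.544 kg·m².
Total I = 2.0792 kg·m²; total mass M = 9.7 kg.
k = √(I/M) = √(2.0792/9.7) = 0.46298 m.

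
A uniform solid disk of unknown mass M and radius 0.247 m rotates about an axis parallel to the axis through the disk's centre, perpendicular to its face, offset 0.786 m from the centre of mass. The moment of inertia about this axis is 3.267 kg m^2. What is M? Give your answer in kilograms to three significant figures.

5.04

I = I_cm + Md² = (1/2)MR² + Md² = M·[0.5·(0.247)² + (0.786)²] = M·0.6483.
So M = 3.267 / 0.6483 = 5.0393 kg.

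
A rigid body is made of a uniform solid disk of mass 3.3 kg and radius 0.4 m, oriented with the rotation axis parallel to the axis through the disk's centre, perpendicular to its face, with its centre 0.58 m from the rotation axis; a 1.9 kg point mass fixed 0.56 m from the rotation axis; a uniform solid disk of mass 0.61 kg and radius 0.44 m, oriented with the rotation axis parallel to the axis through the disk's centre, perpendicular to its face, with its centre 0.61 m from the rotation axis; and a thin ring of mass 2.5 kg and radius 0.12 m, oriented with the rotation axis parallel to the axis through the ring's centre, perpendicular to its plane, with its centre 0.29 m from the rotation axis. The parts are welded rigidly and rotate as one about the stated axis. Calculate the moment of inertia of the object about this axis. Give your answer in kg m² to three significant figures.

2.50

Solid disk: I_cm = (1/2)MR² = (1/2)(3.3)(0.4)² = 0.264 kg m²; centre at d = 0.58 m, so the parallel axis theorem gives I = 0.264 + (3.3)(0.58)² = 1.3741 kg m².
Point mass: I_cm = 0; centre at d = 0.56 m, so the parallel axis theorem gives I = 0 + (1.9)(0.56)² = 0.59584 kg m².
Solid disk: I_cm = (1/2)MR² = (1/2)(0.61)(0.44)² = 0.059048 kg m²; centre at d = 0.61 m, so the parallel axis theorem gives I = 0.059048 + (0.61)(0.61)² = 0.28603 kg m².
Thin ring: I_cm = MR² = (2.5)(0.12)² = 0.036 kg m²; centre at d = 0.29 m, so the parallel axis theorem gives I = 0.036 + (2.5)(0.29)² = 0.24625 kg m².
Total I = 1.3741 + 0.59584 + 0.28603 + 0.24625 = 2.5022 kg m².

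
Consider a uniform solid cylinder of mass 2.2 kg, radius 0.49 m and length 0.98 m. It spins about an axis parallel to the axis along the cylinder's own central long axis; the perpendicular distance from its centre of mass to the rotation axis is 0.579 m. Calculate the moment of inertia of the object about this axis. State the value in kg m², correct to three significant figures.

I_cm = (1/2)MR² = (1/2)(2.2)(0.49)² = 0.26411 kg m²; centre at d = 0.579 m, so I = I_cm + Md² gives I = 0.26411 + (2.2)(0.579)² = 1.0016 kg m².

1.00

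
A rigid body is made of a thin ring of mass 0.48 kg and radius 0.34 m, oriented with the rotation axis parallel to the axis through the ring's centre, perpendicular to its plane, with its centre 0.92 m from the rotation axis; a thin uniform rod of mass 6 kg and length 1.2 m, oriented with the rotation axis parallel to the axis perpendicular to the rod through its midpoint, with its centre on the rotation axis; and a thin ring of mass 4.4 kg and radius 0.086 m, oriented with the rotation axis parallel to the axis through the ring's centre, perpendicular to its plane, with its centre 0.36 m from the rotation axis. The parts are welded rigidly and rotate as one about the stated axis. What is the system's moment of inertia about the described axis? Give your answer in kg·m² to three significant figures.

Thin ring: I_cm = MR² = (0.48)(0.34)² = 0.055488 kg·m²; centre at d = 0.92 m, so I = I_cm + Md² gives I = 0.055488 + (0.48)(0.92)² = 0.46176 kg·m².
Thin rod: I_cm = (1/12)ML² = (1/12)(6)(1.2)² = 0.72 kg·m²; axis through the centre, so I = 0.72 kg·m².
Thin ring: I_cm = MR² = (4.4)(0.086)² = 0.032542 kg·m²; centre at d = 0.36 m, so I = I_cm + Md² gives I = 0.032542 + (4.4)(0.36)² = 0.60278 kg·m².
Total I = 0.46176 + 0.72 + 0.60278 = 1.7845 kg·m².

1.78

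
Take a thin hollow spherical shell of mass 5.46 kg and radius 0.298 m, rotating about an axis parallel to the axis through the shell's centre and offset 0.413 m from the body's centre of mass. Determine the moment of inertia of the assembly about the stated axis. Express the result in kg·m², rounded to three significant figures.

1.25

I_cm = (2/3)MR² = (2/3)(5.46)(0.298)² = 0.32325 kg·m²; centre at d = 0.413 m, so I = I_cm + Md² gives I = 0.32325 + (5.46)(0.413)² = 1.2546 kg·m².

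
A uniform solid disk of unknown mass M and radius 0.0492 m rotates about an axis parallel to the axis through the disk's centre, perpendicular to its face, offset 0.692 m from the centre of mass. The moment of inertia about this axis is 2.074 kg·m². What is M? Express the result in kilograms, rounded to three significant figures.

I = I_cm + Md² = (1/2)MR² + Md² = M·[0.5·(0.0492)² + (0.692)²] = M·0.48007.
So M = 2.074 / 0.48007 = 4.3202 kg.

4.32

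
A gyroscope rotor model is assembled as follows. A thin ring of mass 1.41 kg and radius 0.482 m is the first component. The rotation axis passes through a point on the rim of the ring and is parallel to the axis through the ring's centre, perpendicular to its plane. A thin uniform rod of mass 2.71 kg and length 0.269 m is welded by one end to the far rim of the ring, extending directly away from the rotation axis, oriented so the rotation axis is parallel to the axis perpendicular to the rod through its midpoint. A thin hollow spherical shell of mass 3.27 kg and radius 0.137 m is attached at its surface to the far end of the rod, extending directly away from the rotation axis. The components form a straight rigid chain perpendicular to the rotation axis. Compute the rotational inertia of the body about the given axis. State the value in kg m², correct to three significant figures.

10.1

Thin ring: I_cm = MR² = (1.41)(0.482)² = 0.32758 kg m²; centre at d = 0.482 m, so the parallel axis theorem gives I = 0.32758 + (1.41)(0.482)² = 0.65515 kg m².
Thin rod: I_cm = (1/12)ML² = (1/12)(2.71)(0.269)² = 0.016342 kg m²; centre at d = 0.482 + 0.482 + 0.1345 = 1.0985 m, so the parallel axis theorem gives I = 0.016342 + (2.71)(1.0985)² = 3.2865 kg m².
Spherical shell: I_cm = (2/3)MR² = (2/3)(3.27)(0.137)² = 0.040916 kg m²; centre at d = 0.482 + 0.482 + 0.1345 + 0.1345 + 0.137 = 1.37 m, so the parallel axis theorem gives I = 0.040916 + (3.27)(1.37)² = 6.1784 kg m².
Total I = 0.65515 + 3.2865 + 6.1784 = 10.12 kg m².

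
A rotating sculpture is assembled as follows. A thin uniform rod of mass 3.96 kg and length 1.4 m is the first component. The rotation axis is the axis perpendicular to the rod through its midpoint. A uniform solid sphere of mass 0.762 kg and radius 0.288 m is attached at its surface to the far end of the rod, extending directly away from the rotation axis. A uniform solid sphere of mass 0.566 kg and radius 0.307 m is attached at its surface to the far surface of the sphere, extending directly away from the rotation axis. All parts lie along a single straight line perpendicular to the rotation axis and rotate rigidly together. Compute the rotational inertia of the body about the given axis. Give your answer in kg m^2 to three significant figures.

2.86

Thin rod: I_cm = (1/12)ML² = (1/12)(3.96)(1.4)² = 0.6468 kg m^2; axis through the centre, so I = 0.6468 kg m^2.
Solid sphere: I_cm = (2/5)MR² = (2/5)(0.762)(0.288)² = 0.025281 kg m^2; centre at d = 0.7 + 0.288 = 0.988 m, so the parallel axis theorem gives I = 0.025281 + (0.762)(0.988)² = 0.7691 kg m^2.
Solid sphere: I_cm = (2/5)MR² = (2/5)(0.566)(0.307)² = 0.021338 kg m^2; centre at d = 0.7 + 0.288 + 0.288 + 0.307 = 1.583 m, so the parallel axis theorem gives I = 0.021338 + (0.566)(1.583)² = 1.4397 kg m^2.
Total I = 0.6468 + 0.7691 + 1.4397 = 2.8556 kg m^2.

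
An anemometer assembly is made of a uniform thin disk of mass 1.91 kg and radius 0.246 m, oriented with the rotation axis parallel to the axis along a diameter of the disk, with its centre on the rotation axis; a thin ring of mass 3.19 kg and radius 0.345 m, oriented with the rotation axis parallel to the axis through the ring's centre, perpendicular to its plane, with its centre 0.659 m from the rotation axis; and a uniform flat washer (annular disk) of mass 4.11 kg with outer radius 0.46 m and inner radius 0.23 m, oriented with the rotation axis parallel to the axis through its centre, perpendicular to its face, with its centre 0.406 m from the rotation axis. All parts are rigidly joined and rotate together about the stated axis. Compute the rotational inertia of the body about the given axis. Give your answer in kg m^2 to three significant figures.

3.01

Thin disk: I_cm = (1/4)MR² = (1/4)(1.91)(0.246)² = 0.028896 kg m^2; axis through the centre, so I = 0.028896 kg m^2.
Thin ring: I_cm = MR² = (3.19)(0.345)² = 0.37969 kg m^2; centre at d = 0.659 m, so the parallel axis theorem gives I = 0.37969 + (3.19)(0.659)² = 1.765 kg m^2.
Annular disk: I_cm = (1/2)M(R²+r²) = (1/2)(4.11)[(0.46)² + (0.23)²] = 0.54355 kg m^2; centre at d = 0.406 m, so the parallel axis theorem gives I = 0.54355 + (4.11)(0.406)² = 1.221 kg m^2.
Total I = 0.028896 + 1.765 + 1.221 = 3.015 kg m^2.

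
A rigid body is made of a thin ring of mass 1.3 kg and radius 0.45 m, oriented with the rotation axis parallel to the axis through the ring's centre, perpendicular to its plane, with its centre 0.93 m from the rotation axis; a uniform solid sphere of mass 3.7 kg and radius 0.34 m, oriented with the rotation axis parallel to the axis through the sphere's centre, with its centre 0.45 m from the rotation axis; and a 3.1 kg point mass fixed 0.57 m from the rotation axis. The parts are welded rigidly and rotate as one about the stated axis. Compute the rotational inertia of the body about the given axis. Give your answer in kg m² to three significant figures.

Thin ring: I_cm = MR² = (1.3)(0.45)² = 0.26325 kg m²; centre at d = 0.93 m, so the parallel axis theorem gives I = 0.26325 + (1.3)(0.93)² = 1.3876 kg m².
Solid sphere: I_cm = (2/5)MR² = (2/5)(3.7)(0.34)² = 0.17109 kg m²; centre at d = 0.45 m, so the parallel axis theorem gives I = 0.17109 + (3.7)(0.45)² = 0.92034 kg m².
Point mass: I_cm = 0; centre at d = 0.57 m, so the parallel axis theorem gives I = 0 + (3.1)(0.57)² = 1.0072 kg m².
Total I = 1.3876 + 0.92034 + 1.0072 = 3.3151 kg m².

3.32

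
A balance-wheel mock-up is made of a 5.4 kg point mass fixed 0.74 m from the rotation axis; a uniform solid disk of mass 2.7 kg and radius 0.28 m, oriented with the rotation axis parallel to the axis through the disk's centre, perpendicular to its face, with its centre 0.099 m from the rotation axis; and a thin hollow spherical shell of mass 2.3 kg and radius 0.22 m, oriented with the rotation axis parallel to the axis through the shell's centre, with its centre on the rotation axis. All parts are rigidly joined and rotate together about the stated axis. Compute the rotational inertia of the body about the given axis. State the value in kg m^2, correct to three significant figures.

Point mass: I_cm = 0; centre at d = 0.74 m, so the parallel axis theorem gives I = 0 + (5.4)(0.74)² = 2.957 kg m^2.
Solid disk: I_cm = (1/2)MR² = (1/2)(2.7)(0.28)² = 0.10584 kg m^2; centre at d = 0.099 m, so the parallel axis theorem gives I = 0.10584 + (2.7)(0.099)² = 0.1323 kg m^2.
Spherical shell: I_cm = (2/3)MR² = (2/3)(2.3)(0.22)² = 0.074213 kg m^2; axis through the centre, so I = 0.074213 kg m^2.
Total I = 2.957 + 0.1323 + 0.074213 = 3.1636 kg m^2.

3.16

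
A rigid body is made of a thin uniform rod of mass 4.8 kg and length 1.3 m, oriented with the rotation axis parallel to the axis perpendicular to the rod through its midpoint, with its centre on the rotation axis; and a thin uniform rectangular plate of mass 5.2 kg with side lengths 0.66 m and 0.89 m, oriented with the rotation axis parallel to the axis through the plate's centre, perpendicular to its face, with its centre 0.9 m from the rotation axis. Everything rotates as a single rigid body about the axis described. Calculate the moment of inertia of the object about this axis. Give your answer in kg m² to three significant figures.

5.42

Thin rod: I_cm = (1/12)ML² = (1/12)(4.8)(1.3)² = 0.676 kg m²; axis through the centre, so I = 0.676 kg m².
Rectangular plate: I_cm = (1/12)M(a²+b²) = (1/12)(5.2)[(0.66)² + (0.89)²] = 0.532 kg m²; centre at d = 0.9 m, so the parallel axis theorem gives I = 0.532 + (5.2)(0.9)² = 4.744 kg m².
Total I = 0.676 + 4.744 = 5.42 kg m².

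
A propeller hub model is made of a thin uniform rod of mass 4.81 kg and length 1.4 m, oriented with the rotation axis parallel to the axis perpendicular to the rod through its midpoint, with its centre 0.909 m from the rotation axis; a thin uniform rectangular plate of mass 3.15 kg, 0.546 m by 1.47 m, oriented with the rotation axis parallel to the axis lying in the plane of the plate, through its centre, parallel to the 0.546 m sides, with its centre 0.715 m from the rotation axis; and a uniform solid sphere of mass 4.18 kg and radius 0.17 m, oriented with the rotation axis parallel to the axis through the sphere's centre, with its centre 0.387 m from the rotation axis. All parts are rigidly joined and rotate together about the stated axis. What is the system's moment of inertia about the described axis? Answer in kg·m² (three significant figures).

7.61

Thin rod: I_cm = (1/12)ML² = (1/12)(4.81)(1.4)² = 0.78563 kg·m²; centre at d = 0.909 m, so I = I_cm + Md² gives I = 0.78563 + (4.81)(0.909)² = 4.76 kg·m².
Rectangular plate: I_cm = (1/12)Mb² = (1/12)(3.15)(1.47)² = 0.56724 kg·m²; centre at d = 0.715 m, so I = I_cm + Md² gives I = 0.56724 + (3.15)(0.715)² = 2.1776 kg·m².
Solid sphere: I_cm = (2/5)MR² = (2/5)(4.18)(0.17)² = 0.048321 kg·m²; centre at d = 0.387 m, so I = I_cm + Md² gives I = 0.048321 + (4.18)(0.387)² = 0.67436 kg·m².
Total I = 4.76 + 2.1776 + 0.67436 = 7.612 kg·m².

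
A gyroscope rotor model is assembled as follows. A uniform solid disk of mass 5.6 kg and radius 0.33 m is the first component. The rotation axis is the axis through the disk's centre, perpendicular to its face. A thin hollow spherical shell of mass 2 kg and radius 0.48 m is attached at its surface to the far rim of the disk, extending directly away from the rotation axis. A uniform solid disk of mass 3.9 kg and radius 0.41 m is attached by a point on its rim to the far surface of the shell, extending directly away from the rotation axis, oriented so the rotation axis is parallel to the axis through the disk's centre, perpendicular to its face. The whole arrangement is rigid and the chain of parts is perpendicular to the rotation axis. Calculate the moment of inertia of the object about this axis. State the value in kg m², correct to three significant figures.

13.5

Solid disk: I_cm = (1/2)MR² = (1/2)(5.6)(0.33)² = 0.30492 kg m²; axis through the centre, so I = 0.30492 kg m².
Spherical shell: I_cm = (2/3)MR² = (2/3)(2)(0.48)² = 0.3072 kg m²; centre at d = 0.33 + 0.48 = 0.81 m, so I = I_cm + Md² gives I = 0.3072 + (2)(0.81)² = 1.6194 kg m².
Solid disk: I_cm = (1/2)MR² = (1/2)(3.9)(0.41)² = 0.32779 kg m²; centre at d = 0.33 + 0.48 + 0.48 + 0.41 = 1.7 m, so I = I_cm + Md² gives I = 0.32779 + (3.9)(1.7)² = 11.599 kg m².
Total I = 0.30492 + 1.6194 + 11.599 = 13.523 kg m².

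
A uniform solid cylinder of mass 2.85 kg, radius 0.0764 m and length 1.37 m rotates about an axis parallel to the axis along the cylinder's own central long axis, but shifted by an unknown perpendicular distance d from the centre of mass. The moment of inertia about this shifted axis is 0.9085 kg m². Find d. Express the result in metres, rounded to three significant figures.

About the centre-of-mass axis, I_cm = (1/2)MR² = (1/2)(2.85)(0.0764)² = 0.0083177 kg m².
Parallel axis theorem: I = I_cm + Md², so Md² = 0.9085 − 0.0083177 = 0.90018 kg m².
d = √(0.90018 / 2.85) = 0.56201 m.

0.562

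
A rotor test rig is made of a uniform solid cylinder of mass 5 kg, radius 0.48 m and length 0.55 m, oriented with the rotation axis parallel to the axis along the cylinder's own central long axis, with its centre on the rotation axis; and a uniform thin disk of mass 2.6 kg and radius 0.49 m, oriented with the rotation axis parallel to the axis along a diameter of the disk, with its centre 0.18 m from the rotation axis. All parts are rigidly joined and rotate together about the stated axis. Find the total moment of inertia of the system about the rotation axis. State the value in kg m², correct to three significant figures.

Solid cylinder: I_cm = (1/2)MR² = (1/2)(5)(0.48)² = 0.576 kg m²; axis through the centre, so I = 0.576 kg m².
Thin disk: I_cm = (1/4)MR² = (1/4)(2.6)(0.49)² = 0.15606 kg m²; centre at d = 0.18 m, so I = I_cm + Md² gives I = 0.15606 + (2.6)(0.18)² = 0.2403 kg m².
Total I = 0.576 + 0.2403 = 0.8163 kg m².

0.816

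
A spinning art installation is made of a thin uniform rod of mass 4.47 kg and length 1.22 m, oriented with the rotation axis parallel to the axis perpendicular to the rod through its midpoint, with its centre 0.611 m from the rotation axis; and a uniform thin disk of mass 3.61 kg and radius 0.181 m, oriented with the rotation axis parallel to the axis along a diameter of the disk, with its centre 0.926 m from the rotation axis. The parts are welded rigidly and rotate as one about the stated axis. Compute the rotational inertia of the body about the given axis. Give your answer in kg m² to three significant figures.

Thin rod: I_cm = (1/12)ML² = (1/12)(4.47)(1.22)² = 0.55443 kg m²; centre at d = 0.611 m, so the parallel axis theorem gives I = 0.55443 + (4.47)(0.611)² = 2.2232 kg m².
Thin disk: I_cm = (1/4)MR² = (1/4)(3.61)(0.181)² = 0.029567 kg m²; centre at d = 0.926 m, so the parallel axis theorem gives I = 0.029567 + (3.61)(0.926)² = 3.1251 kg m².
Total I = 2.2232 + 3.1251 = 5.3482 kg m².

5.35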